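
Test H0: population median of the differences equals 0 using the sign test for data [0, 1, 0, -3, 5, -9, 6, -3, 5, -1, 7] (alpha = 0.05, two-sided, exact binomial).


Step 1: Discard zero differences. Original n = 11; n_eff = number of nonzero differences = 9.
Nonzero differences (with sign): +1, -3, +5, -9, +6, -3, +5, -1, +7
Step 2: Count signs: positive = 5, negative = 4.
Step 3: Under H0: P(positive) = 0.5, so the number of positives S ~ Bin(9, 0.5).
Step 4: Two-sided exact p-value = sum of Bin(9,0.5) probabilities at or below the observed probability = 1.000000.
Step 5: alpha = 0.05. fail to reject H0.

n_eff = 9, pos = 5, neg = 4, p = 1.000000, fail to reject H0.


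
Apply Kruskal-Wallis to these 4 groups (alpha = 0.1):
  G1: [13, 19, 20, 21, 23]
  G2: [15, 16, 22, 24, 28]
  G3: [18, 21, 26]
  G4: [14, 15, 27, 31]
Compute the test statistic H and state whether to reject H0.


Step 1: Combine all N = 17 observations and assign midranks.
sorted (value, group, rank): (13,G1,1), (14,G4,2), (15,G2,3.5), (15,G4,3.5), (16,G2,5), (18,G3,6), (19,G1,7), (20,G1,8), (21,G1,9.5), (21,G3,9.5), (22,G2,11), (23,G1,12), (24,G2,13), (26,G3,14), (27,G4,15), (28,G2,16), (31,G4,17)
Step 2: Sum ranks within each group.
R_1 = 37.5 (n_1 = 5)
R_2 = 48.5 (n_2 = 5)
R_3 = 29.5 (n_3 = 3)
R_4 = 37.5 (n_4 = 4)
Step 3: H = 12/(N(N+1)) * sum(R_i^2/n_i) - 3(N+1)
     = 12/(17*18) * (37.5^2/5 + 48.5^2/5 + 29.5^2/3 + 37.5^2/4) - 3*18
     = 0.039216 * 1393.35 - 54
     = 0.641013.
Step 4: Ties present; correction factor C = 1 - 12/(17^3 - 17) = 0.997549. Corrected H = 0.641013 / 0.997549 = 0.642588.
Step 5: Under H0, H ~ chi^2(3); p-value = 0.886617.
Step 6: alpha = 0.1. fail to reject H0.

H = 0.6426, df = 3, p = 0.886617, fail to reject H0.


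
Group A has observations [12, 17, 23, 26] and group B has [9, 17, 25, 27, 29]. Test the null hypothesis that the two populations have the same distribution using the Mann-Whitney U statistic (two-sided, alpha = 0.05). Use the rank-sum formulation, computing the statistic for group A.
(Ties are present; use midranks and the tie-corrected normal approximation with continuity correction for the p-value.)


Step 1: Combine and sort all 9 observations; assign midranks.
sorted (value, group): (9,Y), (12,X), (17,X), (17,Y), (23,X), (25,Y), (26,X), (27,Y), (29,Y)
ranks: 9->1, 12->2, 17->3.5, 17->3.5, 23->5, 25->6, 26->7, 27->8, 29->9
Step 2: Rank sum for X: R1 = 2 + 3.5 + 5 + 7 = 17.5.
Step 3: U_X = R1 - n1(n1+1)/2 = 17.5 - 4*5/2 = 17.5 - 10 = 7.5.
       U_Y = n1*n2 - U_X = 20 - 7.5 = 12.5.
Step 4: Ties are present, so use the tie-corrected normal approximation (with continuity correction) for the p-value.
Step 5: p-value = 0.622753; compare to alpha = 0.05. fail to reject H0.

U_X = 7.5, p = 0.622753, fail to reject H0 at alpha = 0.05.


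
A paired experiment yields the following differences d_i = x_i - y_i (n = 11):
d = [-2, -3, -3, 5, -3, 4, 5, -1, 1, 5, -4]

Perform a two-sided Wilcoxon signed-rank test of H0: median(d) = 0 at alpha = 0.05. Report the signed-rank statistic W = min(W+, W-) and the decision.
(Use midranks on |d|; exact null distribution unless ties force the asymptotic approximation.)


Step 1: Drop any zero differences (none here) and take |d_i|.
|d| = [2, 3, 3, 5, 3, 4, 5, 1, 1, 5, 4]
Step 2: Midrank |d_i| (ties get averaged ranks).
ranks: |2|->3, |3|->5, |3|->5, |5|->10, |3|->5, |4|->7.5, |5|->10, |1|->1.5, |1|->1.5, |5|->10, |4|->7.5
Step 3: Attach original signs; sum ranks with positive sign and with negative sign.
W+ = 10 + 7.5 + 10 + 1.5 + 10 = 39
W- = 3 + 5 + 5 + 5 + 1.5 + 7.5 = 27
(Check: W+ + W- = 66 should equal n(n+1)/2 = 66.)
Step 4: Test statistic W = min(W+, W-) = 27.
Step 5: Ties in |d|, so use the tie-corrected normal approximation.
        E[W] = n(n+1)/4 = 11*12/4 = 33.
        Tie groups: |d|=1 (t=2), |d|=3 (t=3), |d|=4 (t=2), |d|=5 (t=3); sum(t^3 - t) = 60.
        Var[W] = n(n+1)(2n+1)/24 - sum(t^3-t)/48 = 3036/24 - 60/48 = 125.25.
        z = (W - E[W]) / sqrt(Var[W]) = (27 - 33) / 11.1915 = -0.5361.
        Two-sided p = 2*Phi(z) = 0.591875.
Step 6: alpha = 0.05. fail to reject H0.

W+ = 39, W- = 27, W = min = 27, p = 0.591875, fail to reject H0.


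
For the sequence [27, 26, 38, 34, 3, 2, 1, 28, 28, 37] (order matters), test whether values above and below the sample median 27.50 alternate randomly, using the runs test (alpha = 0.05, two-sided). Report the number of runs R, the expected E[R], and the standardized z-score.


Step 1: Compute median = 27.50; label A = above, B = below.
Labels in order: BBAABBBAAA  (n_A = 5, n_B = 5)
Step 2: Count runs R = 4.
Step 3: Under H0 (random ordering), E[R] = 2*n_A*n_B/(n_A+n_B) + 1 = 2*5*5/10 + 1 = 6.0000.
        Var[R] = 2*n_A*n_B*(2*n_A*n_B - n_A - n_B) / ((n_A+n_B)^2 * (n_A+n_B-1)) = 2000/900 = 2.2222.
        SD[R] = 1.4907.
Step 4: Continuity-corrected z = (R + 0.5 - E[R]) / SD[R] = (4 + 0.5 - 6.0000) / 1.4907 = -1.0062.
Step 5: Two-sided p-value via normal approximation = 2*(1 - Phi(|z|)) = 0.314305.
Step 6: alpha = 0.05. fail to reject H0.

R = 4, z = -1.0062, p = 0.314305, fail to reject H0.


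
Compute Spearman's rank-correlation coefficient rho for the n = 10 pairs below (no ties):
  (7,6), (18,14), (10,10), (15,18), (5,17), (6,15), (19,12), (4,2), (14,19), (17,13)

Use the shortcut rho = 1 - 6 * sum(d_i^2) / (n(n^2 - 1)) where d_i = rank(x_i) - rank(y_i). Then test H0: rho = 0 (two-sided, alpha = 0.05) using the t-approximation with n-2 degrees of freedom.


Step 1: Rank x and y separately (midranks; no ties here).
rank(x): 7->4, 18->9, 10->5, 15->7, 5->2, 6->3, 19->10, 4->1, 14->6, 17->8
rank(y): 6->2, 14->6, 10->3, 18->9, 17->8, 15->7, 12->4, 2->1, 19->10, 13->5
Step 2: d_i = R_x(i) - R_y(i); compute d_i^2.
  (4-2)^2=4, (9-6)^2=9, (5-3)^2=4, (7-9)^2=4, (2-8)^2=36, (3-7)^2=16, (10-4)^2=36, (1-1)^2=0, (6-10)^2=16, (8-5)^2=9
sum(d^2) = 134.
Step 3: rho = 1 - 6*134 / (10*(10^2 - 1)) = 1 - 804/990 = 0.187879.
Step 4: Under H0, t = rho * sqrt((n-2)/(1-rho^2)) = 0.5410 ~ t(8).
Step 5: Two-sided p-value from the t-distribution with 8 df = 0.603218.
Step 6: alpha = 0.05. fail to reject H0.

rho = 0.1879, p = 0.603218, fail to reject H0 at alpha = 0.05.


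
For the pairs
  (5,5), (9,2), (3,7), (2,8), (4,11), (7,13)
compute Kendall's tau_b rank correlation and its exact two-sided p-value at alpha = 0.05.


Step 1: Enumerate the 15 unordered pairs (i,j) with i<j and classify each by sign(x_j-x_i) * sign(y_j-y_i).
  (1,2):dx=+4,dy=-3->D; (1,3):dx=-2,dy=+2->D; (1,4):dx=-3,dy=+3->D; (1,5):dx=-1,dy=+6->D
  (1,6):dx=+2,dy=+8->C; (2,3):dx=-6,dy=+5->D; (2,4):dx=-7,dy=+6->D; (2,5):dx=-5,dy=+9->D
  (2,6):dx=-2,dy=+11->D; (3,4):dx=-1,dy=+1->D; (3,5):dx=+1,dy=+4->C; (3,6):dx=+4,dy=+6->C
  (4,5):dx=+2,dy=+3->C; (4,6):dx=+5,dy=+5->C; (5,6):dx=+3,dy=+2->C
Step 2: C = 6, D = 9, total pairs = 15.
Step 3: tau = (C - D)/(n(n-1)/2) = (6 - 9)/15 = -0.200000.
Step 4: Exact two-sided p-value (enumerate n! = 720 permutations of y under H0): p = 0.719444.
Step 5: alpha = 0.05. fail to reject H0.

tau_b = -0.2000 (C=6, D=9), p = 0.719444, fail to reject H0.


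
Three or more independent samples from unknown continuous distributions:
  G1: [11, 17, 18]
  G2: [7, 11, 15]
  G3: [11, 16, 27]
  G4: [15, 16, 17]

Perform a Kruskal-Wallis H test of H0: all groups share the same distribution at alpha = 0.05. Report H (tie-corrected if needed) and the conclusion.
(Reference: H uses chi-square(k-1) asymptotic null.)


Step 1: Combine all N = 12 observations and assign midranks.
sorted (value, group, rank): (7,G2,1), (11,G1,3), (11,G2,3), (11,G3,3), (15,G2,5.5), (15,G4,5.5), (16,G3,7.5), (16,G4,7.5), (17,G1,9.5), (17,G4,9.5), (18,G1,11), (27,G3,12)
Step 2: Sum ranks within each group.
R_1 = 23.5 (n_1 = 3)
R_2 = 9.5 (n_2 = 3)
R_3 = 22.5 (n_3 = 3)
R_4 = 22.5 (n_4 = 3)
Step 3: H = 12/(N(N+1)) * sum(R_i^2/n_i) - 3(N+1)
     = 12/(12*13) * (23.5^2/3 + 9.5^2/3 + 22.5^2/3 + 22.5^2/3) - 3*13
     = 0.076923 * 551.667 - 39
     = 3.435897.
Step 4: Ties present; correction factor C = 1 - 42/(12^3 - 12) = 0.975524. Corrected H = 3.435897 / 0.975524 = 3.522103.
Step 5: Under H0, H ~ chi^2(3); p-value = 0.317907.
Step 6: alpha = 0.05. fail to reject H0.

H = 3.5221, df = 3, p = 0.317907, fail to reject H0.


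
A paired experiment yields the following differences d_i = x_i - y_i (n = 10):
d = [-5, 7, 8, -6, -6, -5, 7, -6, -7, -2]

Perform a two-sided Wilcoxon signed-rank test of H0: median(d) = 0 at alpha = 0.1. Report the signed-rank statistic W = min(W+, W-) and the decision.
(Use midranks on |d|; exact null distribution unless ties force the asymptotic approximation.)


Step 1: Drop any zero differences (none here) and take |d_i|.
|d| = [5, 7, 8, 6, 6, 5, 7, 6, 7, 2]
Step 2: Midrank |d_i| (ties get averaged ranks).
ranks: |5|->2.5, |7|->8, |8|->10, |6|->5, |6|->5, |5|->2.5, |7|->8, |6|->5, |7|->8, |2|->1
Step 3: Attach original signs; sum ranks with positive sign and with negative sign.
W+ = 8 + 10 + 8 = 26
W- = 2.5 + 5 + 5 + 2.5 + 5 + 8 + 1 = 29
(Check: W+ + W- = 55 should equal n(n+1)/2 = 55.)
Step 4: Test statistic W = min(W+, W-) = 26.
Step 5: Ties in |d|, so use the tie-corrected normal approximation.
        E[W] = n(n+1)/4 = 10*11/4 = 27.5.
        Tie groups: |d|=5 (t=2), |d|=6 (t=3), |d|=7 (t=3); sum(t^3 - t) = 54.
        Var[W] = n(n+1)(2n+1)/24 - sum(t^3-t)/48 = 2310/24 - 54/48 = 95.125.
        z = (W - E[W]) / sqrt(Var[W]) = (26 - 27.5) / 9.7532 = -0.1538.
        Two-sided p = 2*Phi(z) = 0.877771.
Step 6: alpha = 0.1. fail to reject H0.

W+ = 26, W- = 29, W = min = 26, p = 0.877771, fail to reject H0.


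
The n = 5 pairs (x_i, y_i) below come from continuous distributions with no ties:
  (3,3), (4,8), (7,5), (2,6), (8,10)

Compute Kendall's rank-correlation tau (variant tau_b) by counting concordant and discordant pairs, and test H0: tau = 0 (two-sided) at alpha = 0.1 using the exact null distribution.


Step 1: Enumerate the 10 unordered pairs (i,j) with i<j and classify each by sign(x_j-x_i) * sign(y_j-y_i).
  (1,2):dx=+1,dy=+5->C; (1,3):dx=+4,dy=+2->C; (1,4):dx=-1,dy=+3->D; (1,5):dx=+5,dy=+7->C
  (2,3):dx=+3,dy=-3->D; (2,4):dx=-2,dy=-2->C; (2,5):dx=+4,dy=+2->C; (3,4):dx=-5,dy=+1->D
  (3,5):dx=+1,dy=+5->C; (4,5):dx=+6,dy=+4->C
Step 2: C = 7, D = 3, total pairs = 10.
Step 3: tau = (C - D)/(n(n-1)/2) = (7 - 3)/10 = 0.400000.
Step 4: Exact two-sided p-value (enumerate n! = 120 permutations of y under H0): p = 0.483333.
Step 5: alpha = 0.1. fail to reject H0.

tau_b = 0.4000 (C=7, D=3), p = 0.483333, fail to reject H0.


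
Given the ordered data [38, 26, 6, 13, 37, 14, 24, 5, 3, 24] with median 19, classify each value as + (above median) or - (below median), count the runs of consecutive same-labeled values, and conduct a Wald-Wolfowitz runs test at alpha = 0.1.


Step 1: Compute median = 19; label A = above, B = below.
Labels in order: AABBABABBA  (n_A = 5, n_B = 5)
Step 2: Count runs R = 7.
Step 3: Under H0 (random ordering), E[R] = 2*n_A*n_B/(n_A+n_B) + 1 = 2*5*5/10 + 1 = 6.0000.
        Var[R] = 2*n_A*n_B*(2*n_A*n_B - n_A - n_B) / ((n_A+n_B)^2 * (n_A+n_B-1)) = 2000/900 = 2.2222.
        SD[R] = 1.4907.
Step 4: Continuity-corrected z = (R - 0.5 - E[R]) / SD[R] = (7 - 0.5 - 6.0000) / 1.4907 = 0.3354.
Step 5: Two-sided p-value via normal approximation = 2*(1 - Phi(|z|)) = 0.737316.
Step 6: alpha = 0.1. fail to reject H0.

R = 7, z = 0.3354, p = 0.737316, fail to reject H0.


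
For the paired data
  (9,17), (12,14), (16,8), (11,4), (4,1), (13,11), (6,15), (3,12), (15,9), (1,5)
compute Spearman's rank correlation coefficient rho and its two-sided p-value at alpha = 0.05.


Step 1: Rank x and y separately (midranks; no ties here).
rank(x): 9->5, 12->7, 16->10, 11->6, 4->3, 13->8, 6->4, 3->2, 15->9, 1->1
rank(y): 17->10, 14->8, 8->4, 4->2, 1->1, 11->6, 15->9, 12->7, 9->5, 5->3
Step 2: d_i = R_x(i) - R_y(i); compute d_i^2.
  (5-10)^2=25, (7-8)^2=1, (10-4)^2=36, (6-2)^2=16, (3-1)^2=4, (8-6)^2=4, (4-9)^2=25, (2-7)^2=25, (9-5)^2=16, (1-3)^2=4
sum(d^2) = 156.
Step 3: rho = 1 - 6*156 / (10*(10^2 - 1)) = 1 - 936/990 = 0.054545.
Step 4: Under H0, t = rho * sqrt((n-2)/(1-rho^2)) = 0.1545 ~ t(8).
Step 5: Two-sided p-value from the t-distribution with 8 df = 0.881036.
Step 6: alpha = 0.05. fail to reject H0.

rho = 0.0545, p = 0.881036, fail to reject H0 at alpha = 0.05.


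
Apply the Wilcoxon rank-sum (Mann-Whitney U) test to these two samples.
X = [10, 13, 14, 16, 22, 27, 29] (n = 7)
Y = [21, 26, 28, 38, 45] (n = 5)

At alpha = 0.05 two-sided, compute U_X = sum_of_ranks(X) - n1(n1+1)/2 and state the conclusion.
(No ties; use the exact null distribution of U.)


Step 1: Combine and sort all 12 observations; assign midranks.
sorted (value, group): (10,X), (13,X), (14,X), (16,X), (21,Y), (22,X), (26,Y), (27,X), (28,Y), (29,X), (38,Y), (45,Y)
ranks: 10->1, 13->2, 14->3, 16->4, 21->5, 22->6, 26->7, 27->8, 28->9, 29->10, 38->11, 45->12
Step 2: Rank sum for X: R1 = 1 + 2 + 3 + 4 + 6 + 8 + 10 = 34.
Step 3: U_X = R1 - n1(n1+1)/2 = 34 - 7*8/2 = 34 - 28 = 6.
       U_Y = n1*n2 - U_X = 35 - 6 = 29.
Step 4: No ties, so the exact null distribution of U (based on enumerating the C(12,7) = 792 equally likely rank assignments) gives the two-sided p-value.
Step 5: p-value = 0.073232; compare to alpha = 0.05. fail to reject H0.

U_X = 6, p = 0.073232, fail to reject H0 at alpha = 0.05.


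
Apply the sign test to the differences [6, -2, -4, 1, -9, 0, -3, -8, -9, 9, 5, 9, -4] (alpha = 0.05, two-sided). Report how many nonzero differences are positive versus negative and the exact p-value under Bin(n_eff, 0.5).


Step 1: Discard zero differences. Original n = 13; n_eff = number of nonzero differences = 12.
Nonzero differences (with sign): +6, -2, -4, +1, -9, -3, -8, -9, +9, +5, +9, -4
Step 2: Count signs: positive = 5, negative = 7.
Step 3: Under H0: P(positive) = 0.5, so the number of positives S ~ Bin(12, 0.5).
Step 4: Two-sided exact p-value = sum of Bin(12,0.5) probabilities at or below the observed probability = 0.774414.
Step 5: alpha = 0.05. fail to reject H0.

n_eff = 12, pos = 5, neg = 7, p = 0.774414, fail to reject H0.


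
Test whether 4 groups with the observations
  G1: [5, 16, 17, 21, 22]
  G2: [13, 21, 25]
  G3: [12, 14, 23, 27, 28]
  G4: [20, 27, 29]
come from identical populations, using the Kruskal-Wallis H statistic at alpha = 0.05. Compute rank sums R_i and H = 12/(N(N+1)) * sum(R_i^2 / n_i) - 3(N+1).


Step 1: Combine all N = 16 observations and assign midranks.
sorted (value, group, rank): (5,G1,1), (12,G3,2), (13,G2,3), (14,G3,4), (16,G1,5), (17,G1,6), (20,G4,7), (21,G1,8.5), (21,G2,8.5), (22,G1,10), (23,G3,11), (25,G2,12), (27,G3,13.5), (27,G4,13.5), (28,G3,15), (29,G4,16)
Step 2: Sum ranks within each group.
R_1 = 30.5 (n_1 = 5)
R_2 = 23.5 (n_2 = 3)
R_3 = 45.5 (n_3 = 5)
R_4 = 36.5 (n_4 = 3)
Step 3: H = 12/(N(N+1)) * sum(R_i^2/n_i) - 3(N+1)
     = 12/(16*17) * (30.5^2/5 + 23.5^2/3 + 45.5^2/5 + 36.5^2/3) - 3*17
     = 0.044118 * 1228.27 - 51
     = 3.188235.
Step 4: Ties present; correction factor C = 1 - 12/(16^3 - 16) = 0.997059. Corrected H = 3.188235 / 0.997059 = 3.197640.
Step 5: Under H0, H ~ chi^2(3); p-value = 0.362145.
Step 6: alpha = 0.05. fail to reject H0.

H = 3.1976, df = 3, p = 0.362145, fail to reject H0.


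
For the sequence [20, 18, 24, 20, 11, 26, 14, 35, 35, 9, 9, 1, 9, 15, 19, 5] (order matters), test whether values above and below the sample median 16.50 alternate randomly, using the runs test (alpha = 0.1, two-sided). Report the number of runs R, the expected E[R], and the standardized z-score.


Step 1: Compute median = 16.50; label A = above, B = below.
Labels in order: AAAABABAABBBBBAB  (n_A = 8, n_B = 8)
Step 2: Count runs R = 8.
Step 3: Under H0 (random ordering), E[R] = 2*n_A*n_B/(n_A+n_B) + 1 = 2*8*8/16 + 1 = 9.0000.
        Var[R] = 2*n_A*n_B*(2*n_A*n_B - n_A - n_B) / ((n_A+n_B)^2 * (n_A+n_B-1)) = 14336/3840 = 3.7333.
        SD[R] = 1.9322.
Step 4: Continuity-corrected z = (R + 0.5 - E[R]) / SD[R] = (8 + 0.5 - 9.0000) / 1.9322 = -0.2588.
Step 5: Two-sided p-value via normal approximation = 2*(1 - Phi(|z|)) = 0.795809.
Step 6: alpha = 0.1. fail to reject H0.

R = 8, z = -0.2588, p = 0.795809, fail to reject H0.


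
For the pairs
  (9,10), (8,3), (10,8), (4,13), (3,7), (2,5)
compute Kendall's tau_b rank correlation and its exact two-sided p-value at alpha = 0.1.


Step 1: Enumerate the 15 unordered pairs (i,j) with i<j and classify each by sign(x_j-x_i) * sign(y_j-y_i).
  (1,2):dx=-1,dy=-7->C; (1,3):dx=+1,dy=-2->D; (1,4):dx=-5,dy=+3->D; (1,5):dx=-6,dy=-3->C
  (1,6):dx=-7,dy=-5->C; (2,3):dx=+2,dy=+5->C; (2,4):dx=-4,dy=+10->D; (2,5):dx=-5,dy=+4->D
  (2,6):dx=-6,dy=+2->D; (3,4):dx=-6,dy=+5->D; (3,5):dx=-7,dy=-1->C; (3,6):dx=-8,dy=-3->C
  (4,5):dx=-1,dy=-6->C; (4,6):dx=-2,dy=-8->C; (5,6):dx=-1,dy=-2->C
Step 2: C = 9, D = 6, total pairs = 15.
Step 3: tau = (C - D)/(n(n-1)/2) = (9 - 6)/15 = 0.200000.
Step 4: Exact two-sided p-value (enumerate n! = 720 permutations of y under H0): p = 0.719444.
Step 5: alpha = 0.1. fail to reject H0.

tau_b = 0.2000 (C=9, D=6), p = 0.719444, fail to reject H0.


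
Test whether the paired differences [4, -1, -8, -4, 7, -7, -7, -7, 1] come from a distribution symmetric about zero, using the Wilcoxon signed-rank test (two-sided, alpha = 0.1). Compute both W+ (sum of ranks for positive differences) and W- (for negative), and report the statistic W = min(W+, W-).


Step 1: Drop any zero differences (none here) and take |d_i|.
|d| = [4, 1, 8, 4, 7, 7, 7, 7, 1]
Step 2: Midrank |d_i| (ties get averaged ranks).
ranks: |4|->3.5, |1|->1.5, |8|->9, |4|->3.5, |7|->6.5, |7|->6.5, |7|->6.5, |7|->6.5, |1|->1.5
Step 3: Attach original signs; sum ranks with positive sign and with negative sign.
W+ = 3.5 + 6.5 + 1.5 = 11.5
W- = 1.5 + 9 + 3.5 + 6.5 + 6.5 + 6.5 = 33.5
(Check: W+ + W- = 45 should equal n(n+1)/2 = 45.)
Step 4: Test statistic W = min(W+, W-) = 11.5.
Step 5: Ties in |d|, so use the tie-corrected normal approximation.
        E[W] = n(n+1)/4 = 9*10/4 = 22.5.
        Tie groups: |d|=1 (t=2), |d|=4 (t=2), |d|=7 (t=4); sum(t^3 - t) = 72.
        Var[W] = n(n+1)(2n+1)/24 - sum(t^3-t)/48 = 1710/24 - 72/48 = 69.75.
        z = (W - E[W]) / sqrt(Var[W]) = (11.5 - 22.5) / 8.3516 = -1.3171.
        Two-sided p = 2*Phi(z) = 0.187803.
Step 6: alpha = 0.1. fail to reject H0.

W+ = 11.5, W- = 33.5, W = min = 11.5, p = 0.187803, fail to reject H0.


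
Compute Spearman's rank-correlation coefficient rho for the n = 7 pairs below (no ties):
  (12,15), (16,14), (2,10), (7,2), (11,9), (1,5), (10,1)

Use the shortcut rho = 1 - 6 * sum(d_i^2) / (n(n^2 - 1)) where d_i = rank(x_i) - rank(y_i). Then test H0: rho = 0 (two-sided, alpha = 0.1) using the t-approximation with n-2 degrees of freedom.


Step 1: Rank x and y separately (midranks; no ties here).
rank(x): 12->6, 16->7, 2->2, 7->3, 11->5, 1->1, 10->4
rank(y): 15->7, 14->6, 10->5, 2->2, 9->4, 5->3, 1->1
Step 2: d_i = R_x(i) - R_y(i); compute d_i^2.
  (6-7)^2=1, (7-6)^2=1, (2-5)^2=9, (3-2)^2=1, (5-4)^2=1, (1-3)^2=4, (4-1)^2=9
sum(d^2) = 26.
Step 3: rho = 1 - 6*26 / (7*(7^2 - 1)) = 1 - 156/336 = 0.535714.
Step 4: Under H0, t = rho * sqrt((n-2)/(1-rho^2)) = 1.4186 ~ t(5).
Step 5: Two-sided p-value from the t-distribution with 5 df = 0.215217.
Step 6: alpha = 0.1. fail to reject H0.

rho = 0.5357, p = 0.215217, fail to reject H0 at alpha = 0.1.


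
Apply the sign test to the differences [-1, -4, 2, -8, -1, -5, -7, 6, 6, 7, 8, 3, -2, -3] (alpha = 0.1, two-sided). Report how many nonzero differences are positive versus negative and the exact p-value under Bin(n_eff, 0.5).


Step 1: Discard zero differences. Original n = 14; n_eff = number of nonzero differences = 14.
Nonzero differences (with sign): -1, -4, +2, -8, -1, -5, -7, +6, +6, +7, +8, +3, -2, -3
Step 2: Count signs: positive = 6, negative = 8.
Step 3: Under H0: P(positive) = 0.5, so the number of positives S ~ Bin(14, 0.5).
Step 4: Two-sided exact p-value = sum of Bin(14,0.5) probabilities at or below the observed probability = 0.790527.
Step 5: alpha = 0.1. fail to reject H0.

n_eff = 14, pos = 6, neg = 8, p = 0.790527, fail to reject H0.


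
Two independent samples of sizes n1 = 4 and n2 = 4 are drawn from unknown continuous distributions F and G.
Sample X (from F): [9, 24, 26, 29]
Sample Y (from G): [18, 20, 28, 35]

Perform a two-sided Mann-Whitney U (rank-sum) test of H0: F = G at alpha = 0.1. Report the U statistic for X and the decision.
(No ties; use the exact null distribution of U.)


Step 1: Combine and sort all 8 observations; assign midranks.
sorted (value, group): (9,X), (18,Y), (20,Y), (24,X), (26,X), (28,Y), (29,X), (35,Y)
ranks: 9->1, 18->2, 20->3, 24->4, 26->5, 28->6, 29->7, 35->8
Step 2: Rank sum for X: R1 = 1 + 4 + 5 + 7 = 17.
Step 3: U_X = R1 - n1(n1+1)/2 = 17 - 4*5/2 = 17 - 10 = 7.
       U_Y = n1*n2 - U_X = 16 - 7 = 9.
Step 4: No ties, so the exact null distribution of U (based on enumerating the C(8,4) = 70 equally likely rank assignments) gives the two-sided p-value.
Step 5: p-value = 0.885714; compare to alpha = 0.1. fail to reject H0.

U_X = 7, p = 0.885714, fail to reject H0 at alpha = 0.1.


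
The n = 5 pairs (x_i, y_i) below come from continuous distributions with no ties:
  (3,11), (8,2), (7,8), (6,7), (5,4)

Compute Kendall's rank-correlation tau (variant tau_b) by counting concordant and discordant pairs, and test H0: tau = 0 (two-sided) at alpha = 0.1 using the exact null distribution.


Step 1: Enumerate the 10 unordered pairs (i,j) with i<j and classify each by sign(x_j-x_i) * sign(y_j-y_i).
  (1,2):dx=+5,dy=-9->D; (1,3):dx=+4,dy=-3->D; (1,4):dx=+3,dy=-4->D; (1,5):dx=+2,dy=-7->D
  (2,3):dx=-1,dy=+6->D; (2,4):dx=-2,dy=+5->D; (2,5):dx=-3,dy=+2->D; (3,4):dx=-1,dy=-1->C
  (3,5):dx=-2,dy=-4->C; (4,5):dx=-1,dy=-3->C
Step 2: C = 3, D = 7, total pairs = 10.
Step 3: tau = (C - D)/(n(n-1)/2) = (3 - 7)/10 = -0.400000.
Step 4: Exact two-sided p-value (enumerate n! = 120 permutations of y under H0): p = 0.483333.
Step 5: alpha = 0.1. fail to reject H0.

tau_b = -0.4000 (C=3, D=7), p = 0.483333, fail to reject H0.


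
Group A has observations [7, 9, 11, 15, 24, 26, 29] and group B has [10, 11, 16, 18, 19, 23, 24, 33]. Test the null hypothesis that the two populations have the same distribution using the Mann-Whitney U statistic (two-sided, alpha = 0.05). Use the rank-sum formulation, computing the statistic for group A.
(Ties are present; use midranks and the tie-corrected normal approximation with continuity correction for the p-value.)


Step 1: Combine and sort all 15 observations; assign midranks.
sorted (value, group): (7,X), (9,X), (10,Y), (11,X), (11,Y), (15,X), (16,Y), (18,Y), (19,Y), (23,Y), (24,X), (24,Y), (26,X), (29,X), (33,Y)
ranks: 7->1, 9->2, 10->3, 11->4.5, 11->4.5, 15->6, 16->7, 18->8, 19->9, 23->10, 24->11.5, 24->11.5, 26->13, 29->14, 33->15
Step 2: Rank sum for X: R1 = 1 + 2 + 4.5 + 6 + 11.5 + 13 + 14 = 52.
Step 3: U_X = R1 - n1(n1+1)/2 = 52 - 7*8/2 = 52 - 28 = 24.
       U_Y = n1*n2 - U_X = 56 - 24 = 32.
Step 4: Ties are present, so use the tie-corrected normal approximation (with continuity correction) for the p-value.
Step 5: p-value = 0.684910; compare to alpha = 0.05. fail to reject H0.

U_X = 24, p = 0.684910, fail to reject H0 at alpha = 0.05.


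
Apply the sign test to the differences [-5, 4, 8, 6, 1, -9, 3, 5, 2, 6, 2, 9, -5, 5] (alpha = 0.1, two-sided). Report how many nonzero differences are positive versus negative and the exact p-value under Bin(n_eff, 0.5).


Step 1: Discard zero differences. Original n = 14; n_eff = number of nonzero differences = 14.
Nonzero differences (with sign): -5, +4, +8, +6, +1, -9, +3, +5, +2, +6, +2, +9, -5, +5
Step 2: Count signs: positive = 11, negative = 3.
Step 3: Under H0: P(positive) = 0.5, so the number of positives S ~ Bin(14, 0.5).
Step 4: Two-sided exact p-value = sum of Bin(14,0.5) probabilities at or below the observed probability = 0.057373.
Step 5: alpha = 0.1. reject H0.

n_eff = 14, pos = 11, neg = 3, p = 0.057373, reject H0.


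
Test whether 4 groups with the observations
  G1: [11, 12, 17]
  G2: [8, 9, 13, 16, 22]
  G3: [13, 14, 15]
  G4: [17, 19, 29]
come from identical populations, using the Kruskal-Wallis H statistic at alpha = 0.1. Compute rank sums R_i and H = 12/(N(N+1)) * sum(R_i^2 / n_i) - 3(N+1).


Step 1: Combine all N = 14 observations and assign midranks.
sorted (value, group, rank): (8,G2,1), (9,G2,2), (11,G1,3), (12,G1,4), (13,G2,5.5), (13,G3,5.5), (14,G3,7), (15,G3,8), (16,G2,9), (17,G1,10.5), (17,G4,10.5), (19,G4,12), (22,G2,13), (29,G4,14)
Step 2: Sum ranks within each group.
R_1 = 17.5 (n_1 = 3)
R_2 = 30.5 (n_2 = 5)
R_3 = 20.5 (n_3 = 3)
R_4 = 36.5 (n_4 = 3)
Step 3: H = 12/(N(N+1)) * sum(R_i^2/n_i) - 3(N+1)
     = 12/(14*15) * (17.5^2/3 + 30.5^2/5 + 20.5^2/3 + 36.5^2/3) - 3*15
     = 0.057143 * 872.3 - 45
     = 4.845714.
Step 4: Ties present; correction factor C = 1 - 12/(14^3 - 14) = 0.995604. Corrected H = 4.845714 / 0.995604 = 4.867108.
Step 5: Under H0, H ~ chi^2(3); p-value = 0.181791.
Step 6: alpha = 0.1. fail to reject H0.

H = 4.8671, df = 3, p = 0.181791, fail to reject H0.


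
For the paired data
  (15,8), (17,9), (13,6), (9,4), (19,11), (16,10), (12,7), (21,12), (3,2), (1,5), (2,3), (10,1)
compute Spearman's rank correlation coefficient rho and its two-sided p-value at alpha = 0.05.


Step 1: Rank x and y separately (midranks; no ties here).
rank(x): 15->8, 17->10, 13->7, 9->4, 19->11, 16->9, 12->6, 21->12, 3->3, 1->1, 2->2, 10->5
rank(y): 8->8, 9->9, 6->6, 4->4, 11->11, 10->10, 7->7, 12->12, 2->2, 5->5, 3->3, 1->1
Step 2: d_i = R_x(i) - R_y(i); compute d_i^2.
  (8-8)^2=0, (10-9)^2=1, (7-6)^2=1, (4-4)^2=0, (11-11)^2=0, (9-10)^2=1, (6-7)^2=1, (12-12)^2=0, (3-2)^2=1, (1-5)^2=16, (2-3)^2=1, (5-1)^2=16
sum(d^2) = 38.
Step 3: rho = 1 - 6*38 / (12*(12^2 - 1)) = 1 - 228/1716 = 0.867133.
Step 4: Under H0, t = rho * sqrt((n-2)/(1-rho^2)) = 5.5054 ~ t(10).
Step 5: Two-sided p-value from the t-distribution with 10 df = 0.000260.
Step 6: alpha = 0.05. reject H0.

rho = 0.8671, p = 0.000260, reject H0 at alpha = 0.05.


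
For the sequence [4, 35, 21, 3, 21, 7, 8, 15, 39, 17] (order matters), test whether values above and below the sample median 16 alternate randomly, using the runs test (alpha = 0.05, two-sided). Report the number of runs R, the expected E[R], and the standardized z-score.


Step 1: Compute median = 16; label A = above, B = below.
Labels in order: BAABABBBAA  (n_A = 5, n_B = 5)
Step 2: Count runs R = 6.
Step 3: Under H0 (random ordering), E[R] = 2*n_A*n_B/(n_A+n_B) + 1 = 2*5*5/10 + 1 = 6.0000.
        Var[R] = 2*n_A*n_B*(2*n_A*n_B - n_A - n_B) / ((n_A+n_B)^2 * (n_A+n_B-1)) = 2000/900 = 2.2222.
        SD[R] = 1.4907.
Step 4: R = E[R], so z = 0 with no continuity correction.
Step 5: Two-sided p-value via normal approximation = 2*(1 - Phi(|z|)) = 1.000000.
Step 6: alpha = 0.05. fail to reject H0.

R = 6, z = 0.0000, p = 1.000000, fail to reject H0.


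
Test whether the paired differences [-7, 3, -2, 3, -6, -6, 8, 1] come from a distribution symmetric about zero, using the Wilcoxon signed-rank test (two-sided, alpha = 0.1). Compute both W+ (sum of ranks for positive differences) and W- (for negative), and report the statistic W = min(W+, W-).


Step 1: Drop any zero differences (none here) and take |d_i|.
|d| = [7, 3, 2, 3, 6, 6, 8, 1]
Step 2: Midrank |d_i| (ties get averaged ranks).
ranks: |7|->7, |3|->3.5, |2|->2, |3|->3.5, |6|->5.5, |6|->5.5, |8|->8, |1|->1
Step 3: Attach original signs; sum ranks with positive sign and with negative sign.
W+ = 3.5 + 3.5 + 8 + 1 = 16
W- = 7 + 2 + 5.5 + 5.5 = 20
(Check: W+ + W- = 36 should equal n(n+1)/2 = 36.)
Step 4: Test statistic W = min(W+, W-) = 16.
Step 5: Ties in |d|, so use the tie-corrected normal approximation.
        E[W] = n(n+1)/4 = 8*9/4 = 18.
        Tie groups: |d|=3 (t=2), |d|=6 (t=2); sum(t^3 - t) = 12.
        Var[W] = n(n+1)(2n+1)/24 - sum(t^3-t)/48 = 1224/24 - 12/48 = 50.75.
        z = (W - E[W]) / sqrt(Var[W]) = (16 - 18) / 7.1239 = -0.2807.
        Two-sided p = 2*Phi(z) = 0.778906.
Step 6: alpha = 0.1. fail to reject H0.

W+ = 16, W- = 20, W = min = 16, p = 0.778906, fail to reject H0.


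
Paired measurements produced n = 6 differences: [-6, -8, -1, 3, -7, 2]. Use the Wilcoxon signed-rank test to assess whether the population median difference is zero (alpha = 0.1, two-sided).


Step 1: Drop any zero differences (none here) and take |d_i|.
|d| = [6, 8, 1, 3, 7, 2]
Step 2: Midrank |d_i| (ties get averaged ranks).
ranks: |6|->4, |8|->6, |1|->1, |3|->3, |7|->5, |2|->2
Step 3: Attach original signs; sum ranks with positive sign and with negative sign.
W+ = 3 + 2 = 5
W- = 4 + 6 + 1 + 5 = 16
(Check: W+ + W- = 21 should equal n(n+1)/2 = 21.)
Step 4: Test statistic W = min(W+, W-) = 5.
Step 5: No ties, so the exact null distribution over the 2^6 = 64 sign assignments gives the two-sided p-value = 0.312500.
Step 6: alpha = 0.1. fail to reject H0.

W+ = 5, W- = 16, W = min = 5, p = 0.312500, fail to reject H0.


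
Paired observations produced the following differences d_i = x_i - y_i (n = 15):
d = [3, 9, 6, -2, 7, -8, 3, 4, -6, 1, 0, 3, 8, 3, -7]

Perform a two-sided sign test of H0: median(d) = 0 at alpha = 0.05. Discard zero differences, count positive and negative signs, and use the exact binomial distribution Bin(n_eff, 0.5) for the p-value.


Step 1: Discard zero differences. Original n = 15; n_eff = number of nonzero differences = 14.
Nonzero differences (with sign): +3, +9, +6, -2, +7, -8, +3, +4, -6, +1, +3, +8, +3, -7
Step 2: Count signs: positive = 10, negative = 4.
Step 3: Under H0: P(positive) = 0.5, so the number of positives S ~ Bin(14, 0.5).
Step 4: Two-sided exact p-value = sum of Bin(14,0.5) probabilities at or below the observed probability = 0.179565.
Step 5: alpha = 0.05. fail to reject H0.

n_eff = 14, pos = 10, neg = 4, p = 0.179565, fail to reject H0.


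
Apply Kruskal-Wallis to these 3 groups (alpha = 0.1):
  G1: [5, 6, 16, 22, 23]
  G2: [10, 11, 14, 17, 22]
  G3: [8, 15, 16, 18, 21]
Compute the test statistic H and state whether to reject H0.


Step 1: Combine all N = 15 observations and assign midranks.
sorted (value, group, rank): (5,G1,1), (6,G1,2), (8,G3,3), (10,G2,4), (11,G2,5), (14,G2,6), (15,G3,7), (16,G1,8.5), (16,G3,8.5), (17,G2,10), (18,G3,11), (21,G3,12), (22,G1,13.5), (22,G2,13.5), (23,G1,15)
Step 2: Sum ranks within each group.
R_1 = 40 (n_1 = 5)
R_2 = 38.5 (n_2 = 5)
R_3 = 41.5 (n_3 = 5)
Step 3: H = 12/(N(N+1)) * sum(R_i^2/n_i) - 3(N+1)
     = 12/(15*16) * (40^2/5 + 38.5^2/5 + 41.5^2/5) - 3*16
     = 0.050000 * 960.9 - 48
     = 0.045000.
Step 4: Ties present; correction factor C = 1 - 12/(15^3 - 15) = 0.996429. Corrected H = 0.045000 / 0.996429 = 0.045161.
Step 5: Under H0, H ~ chi^2(2); p-value = 0.977672.
Step 6: alpha = 0.1. fail to reject H0.

H = 0.0452, df = 2, p = 0.977672, fail to reject H0.


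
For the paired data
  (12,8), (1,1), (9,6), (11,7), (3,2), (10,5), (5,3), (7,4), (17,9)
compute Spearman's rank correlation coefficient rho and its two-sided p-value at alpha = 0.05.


Step 1: Rank x and y separately (midranks; no ties here).
rank(x): 12->8, 1->1, 9->5, 11->7, 3->2, 10->6, 5->3, 7->4, 17->9
rank(y): 8->8, 1->1, 6->6, 7->7, 2->2, 5->5, 3->3, 4->4, 9->9
Step 2: d_i = R_x(i) - R_y(i); compute d_i^2.
  (8-8)^2=0, (1-1)^2=0, (5-6)^2=1, (7-7)^2=0, (2-2)^2=0, (6-5)^2=1, (3-3)^2=0, (4-4)^2=0, (9-9)^2=0
sum(d^2) = 2.
Step 3: rho = 1 - 6*2 / (9*(9^2 - 1)) = 1 - 12/720 = 0.983333.
Step 4: Under H0, t = rho * sqrt((n-2)/(1-rho^2)) = 14.3096 ~ t(7).
Step 5: Two-sided p-value from the t-distribution with 7 df = 0.000002.
Step 6: alpha = 0.05. reject H0.

rho = 0.9833, p = 0.000002, reject H0 at alpha = 0.05.


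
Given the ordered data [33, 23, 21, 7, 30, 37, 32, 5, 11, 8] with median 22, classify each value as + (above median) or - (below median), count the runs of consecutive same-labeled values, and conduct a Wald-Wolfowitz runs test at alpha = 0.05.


Step 1: Compute median = 22; label A = above, B = below.
Labels in order: AABBAAABBB  (n_A = 5, n_B = 5)
Step 2: Count runs R = 4.
Step 3: Under H0 (random ordering), E[R] = 2*n_A*n_B/(n_A+n_B) + 1 = 2*5*5/10 + 1 = 6.0000.
        Var[R] = 2*n_A*n_B*(2*n_A*n_B - n_A - n_B) / ((n_A+n_B)^2 * (n_A+n_B-1)) = 2000/900 = 2.2222.
        SD[R] = 1.4907.
Step 4: Continuity-corrected z = (R + 0.5 - E[R]) / SD[R] = (4 + 0.5 - 6.0000) / 1.4907 = -1.0062.
Step 5: Two-sided p-value via normal approximation = 2*(1 - Phi(|z|)) = 0.314305.
Step 6: alpha = 0.05. fail to reject H0.

R = 4, z = -1.0062, p = 0.314305, fail to reject H0.


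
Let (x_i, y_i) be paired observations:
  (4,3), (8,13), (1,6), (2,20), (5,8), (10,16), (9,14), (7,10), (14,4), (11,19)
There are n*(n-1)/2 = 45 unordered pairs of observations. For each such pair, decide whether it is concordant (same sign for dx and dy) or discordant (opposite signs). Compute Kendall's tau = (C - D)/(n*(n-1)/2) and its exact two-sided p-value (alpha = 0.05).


Step 1: Enumerate the 45 unordered pairs (i,j) with i<j and classify each by sign(x_j-x_i) * sign(y_j-y_i).
  (1,2):dx=+4,dy=+10->C; (1,3):dx=-3,dy=+3->D; (1,4):dx=-2,dy=+17->D; (1,5):dx=+1,dy=+5->C
  (1,6):dx=+6,dy=+13->C; (1,7):dx=+5,dy=+11->C; (1,8):dx=+3,dy=+7->C; (1,9):dx=+10,dy=+1->C
  (1,10):dx=+7,dy=+16->C; (2,3):dx=-7,dy=-7->C; (2,4):dx=-6,dy=+7->D; (2,5):dx=-3,dy=-5->C
  (2,6):dx=+2,dy=+3->C; (2,7):dx=+1,dy=+1->C; (2,8):dx=-1,dy=-3->C; (2,9):dx=+6,dy=-9->D
  (2,10):dx=+3,dy=+6->C; (3,4):dx=+1,dy=+14->C; (3,5):dx=+4,dy=+2->C; (3,6):dx=+9,dy=+10->C
  (3,7):dx=+8,dy=+8->C; (3,8):dx=+6,dy=+4->C; (3,9):dx=+13,dy=-2->D; (3,10):dx=+10,dy=+13->C
  (4,5):dx=+3,dy=-12->D; (4,6):dx=+8,dy=-4->D; (4,7):dx=+7,dy=-6->D; (4,8):dx=+5,dy=-10->D
  (4,9):dx=+12,dy=-16->D; (4,10):dx=+9,dy=-1->D; (5,6):dx=+5,dy=+8->C; (5,7):dx=+4,dy=+6->C
  (5,8):dx=+2,dy=+2->C; (5,9):dx=+9,dy=-4->D; (5,10):dx=+6,dy=+11->C; (6,7):dx=-1,dy=-2->C
  (6,8):dx=-3,dy=-6->C; (6,9):dx=+4,dy=-12->D; (6,10):dx=+1,dy=+3->C; (7,8):dx=-2,dy=-4->C
  (7,9):dx=+5,dy=-10->D; (7,10):dx=+2,dy=+5->C; (8,9):dx=+7,dy=-6->D; (8,10):dx=+4,dy=+9->C
  (9,10):dx=-3,dy=+15->D
Step 2: C = 29, D = 16, total pairs = 45.
Step 3: tau = (C - D)/(n(n-1)/2) = (29 - 16)/45 = 0.288889.
Step 4: Exact two-sided p-value (enumerate n! = 3628800 permutations of y under H0): p = 0.291248.
Step 5: alpha = 0.05. fail to reject H0.

tau_b = 0.2889 (C=29, D=16), p = 0.291248, fail to reject H0.


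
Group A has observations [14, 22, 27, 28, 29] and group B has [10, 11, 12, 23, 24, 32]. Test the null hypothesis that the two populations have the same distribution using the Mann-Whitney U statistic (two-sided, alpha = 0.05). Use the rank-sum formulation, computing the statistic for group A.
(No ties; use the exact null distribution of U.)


Step 1: Combine and sort all 11 observations; assign midranks.
sorted (value, group): (10,Y), (11,Y), (12,Y), (14,X), (22,X), (23,Y), (24,Y), (27,X), (28,X), (29,X), (32,Y)
ranks: 10->1, 11->2, 12->3, 14->4, 22->5, 23->6, 24->7, 27->8, 28->9, 29->10, 32->11
Step 2: Rank sum for X: R1 = 4 + 5 + 8 + 9 + 10 = 36.
Step 3: U_X = R1 - n1(n1+1)/2 = 36 - 5*6/2 = 36 - 15 = 21.
       U_Y = n1*n2 - U_X = 30 - 21 = 9.
Step 4: No ties, so the exact null distribution of U (based on enumerating the C(11,5) = 462 equally likely rank assignments) gives the two-sided p-value.
Step 5: p-value = 0.329004; compare to alpha = 0.05. fail to reject H0.

U_X = 21, p = 0.329004, fail to reject H0 at alpha = 0.05.


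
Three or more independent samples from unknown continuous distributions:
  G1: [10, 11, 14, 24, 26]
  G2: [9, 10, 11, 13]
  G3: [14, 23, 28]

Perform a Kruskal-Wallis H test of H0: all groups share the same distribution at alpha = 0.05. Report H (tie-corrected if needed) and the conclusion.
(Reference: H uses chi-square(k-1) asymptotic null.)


Step 1: Combine all N = 12 observations and assign midranks.
sorted (value, group, rank): (9,G2,1), (10,G1,2.5), (10,G2,2.5), (11,G1,4.5), (11,G2,4.5), (13,G2,6), (14,G1,7.5), (14,G3,7.5), (23,G3,9), (24,G1,10), (26,G1,11), (28,G3,12)
Step 2: Sum ranks within each group.
R_1 = 35.5 (n_1 = 5)
R_2 = 14 (n_2 = 4)
R_3 = 28.5 (n_3 = 3)
Step 3: H = 12/(N(N+1)) * sum(R_i^2/n_i) - 3(N+1)
     = 12/(12*13) * (35.5^2/5 + 14^2/4 + 28.5^2/3) - 3*13
     = 0.076923 * 571.8 - 39
     = 4.984615.
Step 4: Ties present; correction factor C = 1 - 18/(12^3 - 12) = 0.989510. Corrected H = 4.984615 / 0.989510 = 5.037456.
Step 5: Under H0, H ~ chi^2(2); p-value = 0.080562.
Step 6: alpha = 0.05. fail to reject H0.

H = 5.0375, df = 2, p = 0.080562, fail to reject H0.


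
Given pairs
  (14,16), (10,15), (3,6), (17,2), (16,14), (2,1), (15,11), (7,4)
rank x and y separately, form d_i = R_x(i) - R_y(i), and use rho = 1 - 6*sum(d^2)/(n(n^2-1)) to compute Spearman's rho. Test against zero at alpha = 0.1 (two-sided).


Step 1: Rank x and y separately (midranks; no ties here).
rank(x): 14->5, 10->4, 3->2, 17->8, 16->7, 2->1, 15->6, 7->3
rank(y): 16->8, 15->7, 6->4, 2->2, 14->6, 1->1, 11->5, 4->3
Step 2: d_i = R_x(i) - R_y(i); compute d_i^2.
  (5-8)^2=9, (4-7)^2=9, (2-4)^2=4, (8-2)^2=36, (7-6)^2=1, (1-1)^2=0, (6-5)^2=1, (3-3)^2=0
sum(d^2) = 60.
Step 3: rho = 1 - 6*60 / (8*(8^2 - 1)) = 1 - 360/504 = 0.285714.
Step 4: Under H0, t = rho * sqrt((n-2)/(1-rho^2)) = 0.7303 ~ t(6).
Step 5: Two-sided p-value from the t-distribution with 6 df = 0.492726.
Step 6: alpha = 0.1. fail to reject H0.

rho = 0.2857, p = 0.492726, fail to reject H0 at alpha = 0.1.


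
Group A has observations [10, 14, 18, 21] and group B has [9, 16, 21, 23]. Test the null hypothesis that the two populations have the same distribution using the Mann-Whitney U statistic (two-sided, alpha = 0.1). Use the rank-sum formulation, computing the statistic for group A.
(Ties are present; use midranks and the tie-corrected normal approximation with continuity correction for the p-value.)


Step 1: Combine and sort all 8 observations; assign midranks.
sorted (value, group): (9,Y), (10,X), (14,X), (16,Y), (18,X), (21,X), (21,Y), (23,Y)
ranks: 9->1, 10->2, 14->3, 16->4, 18->5, 21->6.5, 21->6.5, 23->8
Step 2: Rank sum for X: R1 = 2 + 3 + 5 + 6.5 = 16.5.
Step 3: U_X = R1 - n1(n1+1)/2 = 16.5 - 4*5/2 = 16.5 - 10 = 6.5.
       U_Y = n1*n2 - U_X = 16 - 6.5 = 9.5.
Step 4: Ties are present, so use the tie-corrected normal approximation (with continuity correction) for the p-value.
Step 5: p-value = 0.771503; compare to alpha = 0.1. fail to reject H0.

U_X = 6.5, p = 0.771503, fail to reject H0 at alpha = 0.1.


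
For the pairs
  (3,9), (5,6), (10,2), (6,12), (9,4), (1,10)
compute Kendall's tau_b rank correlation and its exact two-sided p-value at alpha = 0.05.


Step 1: Enumerate the 15 unordered pairs (i,j) with i<j and classify each by sign(x_j-x_i) * sign(y_j-y_i).
  (1,2):dx=+2,dy=-3->D; (1,3):dx=+7,dy=-7->D; (1,4):dx=+3,dy=+3->C; (1,5):dx=+6,dy=-5->D
  (1,6):dx=-2,dy=+1->D; (2,3):dx=+5,dy=-4->D; (2,4):dx=+1,dy=+6->C; (2,5):dx=+4,dy=-2->D
  (2,6):dx=-4,dy=+4->D; (3,4):dx=-4,dy=+10->D; (3,5):dx=-1,dy=+2->D; (3,6):dx=-9,dy=+8->D
  (4,5):dx=+3,dy=-8->D; (4,6):dx=-5,dy=-2->C; (5,6):dx=-8,dy=+6->D
Step 2: C = 3, D = 12, total pairs = 15.
Step 3: tau = (C - D)/(n(n-1)/2) = (3 - 12)/15 = -0.600000.
Step 4: Exact two-sided p-value (enumerate n! = 720 permutations of y under H0): p = 0.136111.
Step 5: alpha = 0.05. fail to reject H0.

tau_b = -0.6000 (C=3, D=12), p = 0.136111, fail to reject H0.


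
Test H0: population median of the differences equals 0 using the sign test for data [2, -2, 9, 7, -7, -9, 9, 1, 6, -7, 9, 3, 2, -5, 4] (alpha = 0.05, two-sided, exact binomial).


Step 1: Discard zero differences. Original n = 15; n_eff = number of nonzero differences = 15.
Nonzero differences (with sign): +2, -2, +9, +7, -7, -9, +9, +1, +6, -7, +9, +3, +2, -5, +4
Step 2: Count signs: positive = 10, negative = 5.
Step 3: Under H0: P(positive) = 0.5, so the number of positives S ~ Bin(15, 0.5).
Step 4: Two-sided exact p-value = sum of Bin(15,0.5) probabilities at or below the observed probability = 0.301758.
Step 5: alpha = 0.05. fail to reject H0.

n_eff = 15, pos = 10, neg = 5, p = 0.301758, fail to reject H0.


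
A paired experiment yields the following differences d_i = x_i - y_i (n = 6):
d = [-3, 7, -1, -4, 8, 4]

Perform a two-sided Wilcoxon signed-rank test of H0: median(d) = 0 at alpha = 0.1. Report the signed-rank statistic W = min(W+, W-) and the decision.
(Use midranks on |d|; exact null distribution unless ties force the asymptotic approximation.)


Step 1: Drop any zero differences (none here) and take |d_i|.
|d| = [3, 7, 1, 4, 8, 4]
Step 2: Midrank |d_i| (ties get averaged ranks).
ranks: |3|->2, |7|->5, |1|->1, |4|->3.5, |8|->6, |4|->3.5
Step 3: Attach original signs; sum ranks with positive sign and with negative sign.
W+ = 5 + 6 + 3.5 = 14.5
W- = 2 + 1 + 3.5 = 6.5
(Check: W+ + W- = 21 should equal n(n+1)/2 = 21.)
Step 4: Test statistic W = min(W+, W-) = 6.5.
Step 5: Ties in |d|, so use the tie-corrected normal approximation.
        E[W] = n(n+1)/4 = 6*7/4 = 10.5.
        Tie groups: |d|=4 (t=2); sum(t^3 - t) = 6.
        Var[W] = n(n+1)(2n+1)/24 - sum(t^3-t)/48 = 546/24 - 6/48 = 22.625.
        z = (W - E[W]) / sqrt(Var[W]) = (6.5 - 10.5) / 4.7566 = -0.8409.
        Two-sided p = 2*Phi(z) = 0.400381.
Step 6: alpha = 0.1. fail to reject H0.

W+ = 14.5, W- = 6.5, W = min = 6.5, p = 0.400381, fail to reject H0.
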